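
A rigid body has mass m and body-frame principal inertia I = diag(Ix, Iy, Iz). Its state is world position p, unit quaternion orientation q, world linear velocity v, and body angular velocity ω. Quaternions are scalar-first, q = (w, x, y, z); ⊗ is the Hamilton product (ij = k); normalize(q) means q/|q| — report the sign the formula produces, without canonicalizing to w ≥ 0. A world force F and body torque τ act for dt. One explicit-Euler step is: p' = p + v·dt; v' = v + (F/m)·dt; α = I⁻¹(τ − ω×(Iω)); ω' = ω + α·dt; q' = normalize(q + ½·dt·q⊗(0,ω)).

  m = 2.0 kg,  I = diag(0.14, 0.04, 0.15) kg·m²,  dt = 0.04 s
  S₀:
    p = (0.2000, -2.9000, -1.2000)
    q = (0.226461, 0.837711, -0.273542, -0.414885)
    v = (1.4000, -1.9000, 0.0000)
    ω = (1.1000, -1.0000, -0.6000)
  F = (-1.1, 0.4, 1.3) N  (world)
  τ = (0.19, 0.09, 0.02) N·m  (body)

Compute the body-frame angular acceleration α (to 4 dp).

precession coupling ω×(Iω) = (0.0660, 0.0066, 0.1100)
(τ − ω×Iω)/I = (0.8857, 2.0850, -0.6000)

α = (0.8857, 2.0850, -0.6000)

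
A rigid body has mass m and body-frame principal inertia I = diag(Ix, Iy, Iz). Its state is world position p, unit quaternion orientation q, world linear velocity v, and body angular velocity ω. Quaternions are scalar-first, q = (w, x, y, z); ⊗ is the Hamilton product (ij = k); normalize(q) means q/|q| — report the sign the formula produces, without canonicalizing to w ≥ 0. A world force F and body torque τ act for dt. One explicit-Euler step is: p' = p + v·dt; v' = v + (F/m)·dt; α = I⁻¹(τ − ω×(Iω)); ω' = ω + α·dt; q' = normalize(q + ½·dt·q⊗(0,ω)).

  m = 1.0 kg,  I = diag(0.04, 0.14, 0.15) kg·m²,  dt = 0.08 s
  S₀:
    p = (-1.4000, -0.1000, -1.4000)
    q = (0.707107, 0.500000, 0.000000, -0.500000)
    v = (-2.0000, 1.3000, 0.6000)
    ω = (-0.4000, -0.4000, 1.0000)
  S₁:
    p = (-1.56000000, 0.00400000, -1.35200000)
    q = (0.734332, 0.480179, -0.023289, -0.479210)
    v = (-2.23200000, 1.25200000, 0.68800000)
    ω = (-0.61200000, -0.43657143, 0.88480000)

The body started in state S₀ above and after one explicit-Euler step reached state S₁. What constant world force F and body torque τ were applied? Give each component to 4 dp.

F = (-2.9000, -0.6000, 1.1000)
τ = (-0.1100, -0.0200, -0.2000)

v₁ − v₀ = (-0.23200000, -0.04800000, 0.08800000)
m·(v₁−v₀)/dt = (-2.9000, -0.6000, 1.1000)
ω₁ − ω₀ = (-0.21200000, -0.03657143, -0.11520000)
τ = I·(Δω/dt) + ω₀×(Iω₀) = (-0.1100, -0.0200, -0.2000)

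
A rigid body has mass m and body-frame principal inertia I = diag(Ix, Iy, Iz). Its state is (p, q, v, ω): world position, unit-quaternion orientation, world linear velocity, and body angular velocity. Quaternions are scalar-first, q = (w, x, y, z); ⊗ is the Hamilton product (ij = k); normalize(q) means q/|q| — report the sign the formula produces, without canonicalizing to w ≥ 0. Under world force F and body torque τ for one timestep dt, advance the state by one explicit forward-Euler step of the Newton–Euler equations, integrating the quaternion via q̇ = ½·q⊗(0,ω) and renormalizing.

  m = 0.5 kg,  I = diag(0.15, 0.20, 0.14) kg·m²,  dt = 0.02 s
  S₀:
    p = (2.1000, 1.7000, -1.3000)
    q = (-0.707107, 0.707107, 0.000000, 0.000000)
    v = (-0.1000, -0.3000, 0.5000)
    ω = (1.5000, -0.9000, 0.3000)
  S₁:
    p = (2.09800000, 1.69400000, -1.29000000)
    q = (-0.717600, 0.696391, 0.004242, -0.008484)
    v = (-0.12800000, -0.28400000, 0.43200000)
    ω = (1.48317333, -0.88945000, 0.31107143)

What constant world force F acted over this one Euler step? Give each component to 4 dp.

F = (-0.7000, 0.4000, -1.7000)

Δv = v₁−v₀ = (-0.02800000, 0.01600000, -0.06800000)
applied force F = (-0.7000, 0.4000, -1.7000)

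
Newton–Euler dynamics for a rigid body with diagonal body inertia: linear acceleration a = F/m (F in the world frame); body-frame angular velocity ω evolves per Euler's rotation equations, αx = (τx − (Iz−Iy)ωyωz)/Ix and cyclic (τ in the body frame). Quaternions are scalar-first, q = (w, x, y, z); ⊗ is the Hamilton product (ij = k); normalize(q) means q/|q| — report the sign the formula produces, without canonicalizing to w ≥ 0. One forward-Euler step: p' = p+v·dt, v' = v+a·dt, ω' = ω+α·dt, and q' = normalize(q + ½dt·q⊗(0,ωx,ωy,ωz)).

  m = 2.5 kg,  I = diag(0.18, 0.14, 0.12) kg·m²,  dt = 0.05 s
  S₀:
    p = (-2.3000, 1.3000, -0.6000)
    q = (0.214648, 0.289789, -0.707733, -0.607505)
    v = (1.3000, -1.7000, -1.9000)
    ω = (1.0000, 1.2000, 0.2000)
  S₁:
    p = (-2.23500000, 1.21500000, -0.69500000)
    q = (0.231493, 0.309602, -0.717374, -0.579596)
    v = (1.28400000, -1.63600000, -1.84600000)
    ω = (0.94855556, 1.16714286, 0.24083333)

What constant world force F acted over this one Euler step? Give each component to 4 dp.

F = (-0.8000, 3.2000, 2.7000)

Δv = v₁−v₀ = (-0.01600000, 0.06400000, 0.05400000)
m·(v₁−v₀)/dt = (-0.8000, 3.2000, 2.7000)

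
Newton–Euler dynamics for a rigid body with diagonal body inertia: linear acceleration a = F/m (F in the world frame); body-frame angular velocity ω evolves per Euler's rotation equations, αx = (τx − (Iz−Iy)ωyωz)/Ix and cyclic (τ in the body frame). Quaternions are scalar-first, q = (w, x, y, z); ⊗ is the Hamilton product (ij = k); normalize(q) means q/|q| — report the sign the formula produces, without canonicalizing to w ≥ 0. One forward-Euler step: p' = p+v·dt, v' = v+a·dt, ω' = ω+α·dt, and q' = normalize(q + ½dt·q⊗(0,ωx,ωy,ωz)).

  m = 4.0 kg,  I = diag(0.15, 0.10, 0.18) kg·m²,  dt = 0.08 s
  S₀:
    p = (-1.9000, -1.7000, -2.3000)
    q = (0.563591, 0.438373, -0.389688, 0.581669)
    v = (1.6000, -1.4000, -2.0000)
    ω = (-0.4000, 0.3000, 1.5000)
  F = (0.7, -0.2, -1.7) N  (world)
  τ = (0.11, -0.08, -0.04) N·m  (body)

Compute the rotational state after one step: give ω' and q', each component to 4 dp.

ω' = (-0.3605, 0.2216, 1.4796)
q' = (0.5393, 0.3982, -0.4177, 0.6133)

precession coupling ω×(Iω) = (0.0360, 0.0180, 0.0060)
angular accel α = (0.4933, -0.9800, -0.2556)
ω + α·dt = (-0.3605, 0.2216, 1.4796)
q⊗(0,ω) = (-0.5802479, -0.9844691, -0.7211498, 0.8210232)
q + ½dt·q⊗(0,ω), renormalized = (0.5393, 0.3982, -0.4177, 0.6133)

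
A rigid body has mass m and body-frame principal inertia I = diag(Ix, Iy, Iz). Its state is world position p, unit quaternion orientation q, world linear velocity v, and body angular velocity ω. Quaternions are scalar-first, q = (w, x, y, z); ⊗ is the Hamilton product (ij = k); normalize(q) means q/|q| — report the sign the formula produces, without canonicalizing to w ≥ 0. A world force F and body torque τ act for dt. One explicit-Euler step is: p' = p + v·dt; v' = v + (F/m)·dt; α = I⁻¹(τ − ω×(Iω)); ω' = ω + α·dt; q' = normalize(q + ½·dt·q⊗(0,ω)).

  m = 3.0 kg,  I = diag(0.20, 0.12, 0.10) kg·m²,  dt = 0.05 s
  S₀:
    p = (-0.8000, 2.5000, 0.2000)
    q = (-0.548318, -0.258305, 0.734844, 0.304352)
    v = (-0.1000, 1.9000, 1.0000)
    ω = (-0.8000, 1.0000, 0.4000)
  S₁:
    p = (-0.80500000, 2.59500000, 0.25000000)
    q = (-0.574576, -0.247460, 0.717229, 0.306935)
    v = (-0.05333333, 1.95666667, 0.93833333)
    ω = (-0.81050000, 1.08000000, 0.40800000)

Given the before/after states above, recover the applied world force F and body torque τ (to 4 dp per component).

Δω = ω₁−ω₀ = (-0.01050000, 0.08000000, 0.00800000)
precession coupling = (-0.0080, -0.0320, 0.0640)
I·α + gyro = (-0.0500, 0.1600, 0.0800)
velocity change Δv = (0.04666667, 0.05666667, -0.06166667)
m·(v₁−v₀)/dt = (2.8000, 3.4000, -3.7000)

F = (2.8000, 3.4000, -3.7000)
τ = (-0.0500, 0.1600, 0.0800)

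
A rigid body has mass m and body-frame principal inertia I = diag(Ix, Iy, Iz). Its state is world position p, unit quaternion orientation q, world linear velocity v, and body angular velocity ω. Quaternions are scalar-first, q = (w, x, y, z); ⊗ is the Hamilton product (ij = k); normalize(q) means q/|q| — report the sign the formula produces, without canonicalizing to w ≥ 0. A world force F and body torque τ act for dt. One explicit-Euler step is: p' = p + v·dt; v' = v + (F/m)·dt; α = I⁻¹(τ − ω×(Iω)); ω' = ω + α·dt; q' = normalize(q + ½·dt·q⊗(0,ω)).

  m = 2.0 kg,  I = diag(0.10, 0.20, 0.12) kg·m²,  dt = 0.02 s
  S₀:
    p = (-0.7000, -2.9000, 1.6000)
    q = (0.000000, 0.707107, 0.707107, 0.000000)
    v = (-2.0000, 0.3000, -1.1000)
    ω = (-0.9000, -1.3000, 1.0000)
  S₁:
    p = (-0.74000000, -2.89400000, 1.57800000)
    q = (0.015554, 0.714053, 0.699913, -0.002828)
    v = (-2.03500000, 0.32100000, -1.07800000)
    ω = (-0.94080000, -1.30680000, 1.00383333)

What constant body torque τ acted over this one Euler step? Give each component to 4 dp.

τ = (-0.1000, -0.0500, 0.1400)

Δω = ω₁−ω₀ = (-0.04080000, -0.00680000, 0.00383333)
precession coupling = (0.1040, 0.0180, 0.1170)
applied torque τ = (-0.1000, -0.0500, 0.1400)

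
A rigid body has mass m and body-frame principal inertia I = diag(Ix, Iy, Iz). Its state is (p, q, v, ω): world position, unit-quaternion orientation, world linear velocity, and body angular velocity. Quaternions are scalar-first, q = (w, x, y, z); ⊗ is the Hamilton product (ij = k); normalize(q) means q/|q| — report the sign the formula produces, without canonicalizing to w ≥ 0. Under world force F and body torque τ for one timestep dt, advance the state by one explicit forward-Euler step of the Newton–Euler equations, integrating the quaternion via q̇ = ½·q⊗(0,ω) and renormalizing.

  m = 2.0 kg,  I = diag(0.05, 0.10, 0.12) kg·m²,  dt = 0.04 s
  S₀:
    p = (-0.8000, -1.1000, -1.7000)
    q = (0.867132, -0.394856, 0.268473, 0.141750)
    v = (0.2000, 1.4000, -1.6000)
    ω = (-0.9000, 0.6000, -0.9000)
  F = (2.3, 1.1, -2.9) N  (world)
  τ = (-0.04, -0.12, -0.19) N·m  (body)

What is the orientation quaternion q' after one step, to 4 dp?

q' = (0.8590, -0.4168, 0.2691, 0.1262)

2q̇ = q⊗(0,ω) = (-0.3888792, -1.1070945, 0.0373338, -0.7757067)
q + ½dt·q⊗(0,ω), renormalized = (0.8590, -0.4168, 0.2691, 0.1262)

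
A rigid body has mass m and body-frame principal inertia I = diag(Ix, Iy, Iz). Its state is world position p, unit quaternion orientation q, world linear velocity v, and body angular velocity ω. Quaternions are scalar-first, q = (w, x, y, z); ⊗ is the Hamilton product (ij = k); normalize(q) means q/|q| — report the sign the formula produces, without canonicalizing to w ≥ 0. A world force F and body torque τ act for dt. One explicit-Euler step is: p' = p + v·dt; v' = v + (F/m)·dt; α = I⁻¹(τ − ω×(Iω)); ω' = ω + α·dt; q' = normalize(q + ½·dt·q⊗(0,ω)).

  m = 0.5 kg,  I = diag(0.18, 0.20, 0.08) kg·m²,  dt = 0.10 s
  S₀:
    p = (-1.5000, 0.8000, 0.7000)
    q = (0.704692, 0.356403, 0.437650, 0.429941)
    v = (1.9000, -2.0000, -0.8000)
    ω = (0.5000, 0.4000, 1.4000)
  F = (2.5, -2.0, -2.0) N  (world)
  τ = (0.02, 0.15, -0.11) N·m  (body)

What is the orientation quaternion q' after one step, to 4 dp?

2q̇ = q⊗(0,ω) = (-0.9551789, 0.7930796, -0.0021169, 0.9103050)
updated quaternion q' = (0.6550, 0.3949, 0.4363, 0.4741)

q' = (0.6550, 0.3949, 0.4363, 0.4741)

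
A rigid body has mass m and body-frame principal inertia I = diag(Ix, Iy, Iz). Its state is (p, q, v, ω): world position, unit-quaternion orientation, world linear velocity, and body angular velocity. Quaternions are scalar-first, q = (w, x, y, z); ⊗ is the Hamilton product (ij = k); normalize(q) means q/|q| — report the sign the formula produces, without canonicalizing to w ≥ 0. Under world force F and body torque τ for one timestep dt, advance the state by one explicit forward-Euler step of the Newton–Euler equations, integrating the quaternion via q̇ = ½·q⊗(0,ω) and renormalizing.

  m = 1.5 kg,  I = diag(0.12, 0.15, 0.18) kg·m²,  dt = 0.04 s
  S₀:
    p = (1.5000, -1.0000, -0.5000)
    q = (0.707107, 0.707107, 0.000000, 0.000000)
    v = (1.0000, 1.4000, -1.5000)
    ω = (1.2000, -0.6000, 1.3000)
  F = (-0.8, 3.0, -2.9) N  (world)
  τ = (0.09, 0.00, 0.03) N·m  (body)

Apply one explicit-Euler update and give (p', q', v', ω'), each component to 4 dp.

p' = (1.5400, -0.9440, -0.5600)
q' = (0.6897, 0.7236, -0.0269, 0.0099)
v' = (0.9787, 1.4800, -1.5773)
ω' = (1.2378, -0.5750, 1.3115)

new position p' = (1.5400, -0.9440, -0.5600)
v' = v + a·dt = (0.9787, 1.4800, -1.5773)
α = I⁻¹(τ − ω×Iω) = (0.9450, 0.6240, 0.2867)
ω + α·dt = (1.2378, -0.5750, 1.3115)
2q̇ = q⊗(0,ω) = (-0.8485284, 0.8485284, -1.3435033, 0.4949749)
q + ½dt·q⊗(0,ω), renormalized = (0.6897, 0.7236, -0.0269, 0.0099)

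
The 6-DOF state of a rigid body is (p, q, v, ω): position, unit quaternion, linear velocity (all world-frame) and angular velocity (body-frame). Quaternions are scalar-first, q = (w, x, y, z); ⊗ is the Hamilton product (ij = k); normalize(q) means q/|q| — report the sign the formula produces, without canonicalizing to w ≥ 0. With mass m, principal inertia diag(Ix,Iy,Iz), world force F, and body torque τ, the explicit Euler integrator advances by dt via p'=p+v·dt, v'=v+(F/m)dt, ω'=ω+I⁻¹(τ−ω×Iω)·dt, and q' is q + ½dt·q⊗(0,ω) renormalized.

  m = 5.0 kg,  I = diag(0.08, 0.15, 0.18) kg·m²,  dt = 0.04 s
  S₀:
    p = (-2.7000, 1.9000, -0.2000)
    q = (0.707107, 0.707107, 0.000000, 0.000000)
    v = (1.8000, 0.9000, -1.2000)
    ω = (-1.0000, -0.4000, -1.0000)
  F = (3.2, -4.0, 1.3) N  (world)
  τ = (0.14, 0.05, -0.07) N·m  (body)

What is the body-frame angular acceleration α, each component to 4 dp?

α = (1.6000, 1.0000, -0.5444)

gyro term ω×Iω = (0.0120, -0.1000, 0.0280)
α = I⁻¹(τ − ω×Iω) = (1.6000, 1.0000, -0.5444)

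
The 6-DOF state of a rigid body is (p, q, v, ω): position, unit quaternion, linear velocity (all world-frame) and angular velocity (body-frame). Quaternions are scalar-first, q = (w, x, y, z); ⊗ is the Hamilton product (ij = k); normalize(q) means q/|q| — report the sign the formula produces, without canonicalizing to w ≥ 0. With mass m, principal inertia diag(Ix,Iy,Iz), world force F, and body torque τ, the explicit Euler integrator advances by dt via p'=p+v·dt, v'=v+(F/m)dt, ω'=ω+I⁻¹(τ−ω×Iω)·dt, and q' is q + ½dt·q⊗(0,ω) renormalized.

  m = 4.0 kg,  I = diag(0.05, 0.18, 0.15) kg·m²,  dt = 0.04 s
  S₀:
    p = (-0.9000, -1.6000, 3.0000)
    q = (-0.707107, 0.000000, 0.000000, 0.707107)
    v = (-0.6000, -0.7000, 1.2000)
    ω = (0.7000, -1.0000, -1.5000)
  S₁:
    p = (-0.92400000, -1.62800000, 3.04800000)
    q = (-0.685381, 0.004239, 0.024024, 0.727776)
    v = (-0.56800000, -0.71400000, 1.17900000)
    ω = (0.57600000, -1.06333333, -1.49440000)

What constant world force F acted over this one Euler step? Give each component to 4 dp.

F = (3.2000, -1.4000, -2.1000)

Δv = v₁−v₀ = (0.03200000, -0.01400000, -0.02100000)
m·(v₁−v₀)/dt = (3.2000, -1.4000, -2.1000)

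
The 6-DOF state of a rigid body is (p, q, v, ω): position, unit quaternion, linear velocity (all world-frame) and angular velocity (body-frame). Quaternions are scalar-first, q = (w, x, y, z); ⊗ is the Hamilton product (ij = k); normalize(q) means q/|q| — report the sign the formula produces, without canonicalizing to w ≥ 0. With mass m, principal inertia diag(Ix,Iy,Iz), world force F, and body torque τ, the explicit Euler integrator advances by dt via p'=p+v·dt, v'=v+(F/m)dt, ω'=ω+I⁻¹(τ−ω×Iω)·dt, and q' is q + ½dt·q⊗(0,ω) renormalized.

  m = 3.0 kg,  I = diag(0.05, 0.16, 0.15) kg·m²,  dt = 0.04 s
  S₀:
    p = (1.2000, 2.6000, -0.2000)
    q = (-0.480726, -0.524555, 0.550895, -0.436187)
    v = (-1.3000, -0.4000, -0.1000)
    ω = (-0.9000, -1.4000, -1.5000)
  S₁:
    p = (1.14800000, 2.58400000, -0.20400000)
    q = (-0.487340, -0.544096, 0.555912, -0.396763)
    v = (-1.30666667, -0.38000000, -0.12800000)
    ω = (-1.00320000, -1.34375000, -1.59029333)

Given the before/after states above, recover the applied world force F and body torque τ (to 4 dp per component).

ω₁ − ω₀ = (-0.10320000, 0.05625000, -0.09029333)
τ = I·(Δω/dt) + ω₀×(Iω₀) = (-0.1500, 0.0900, -0.2000)
v₁ − v₀ = (-0.00666667, 0.02000000, -0.02800000)
m·(v₁−v₀)/dt = (-0.5000, 1.5000, -2.1000)

F = (-0.5000, 1.5000, -2.1000)
τ = (-0.1500, 0.0900, -0.2000)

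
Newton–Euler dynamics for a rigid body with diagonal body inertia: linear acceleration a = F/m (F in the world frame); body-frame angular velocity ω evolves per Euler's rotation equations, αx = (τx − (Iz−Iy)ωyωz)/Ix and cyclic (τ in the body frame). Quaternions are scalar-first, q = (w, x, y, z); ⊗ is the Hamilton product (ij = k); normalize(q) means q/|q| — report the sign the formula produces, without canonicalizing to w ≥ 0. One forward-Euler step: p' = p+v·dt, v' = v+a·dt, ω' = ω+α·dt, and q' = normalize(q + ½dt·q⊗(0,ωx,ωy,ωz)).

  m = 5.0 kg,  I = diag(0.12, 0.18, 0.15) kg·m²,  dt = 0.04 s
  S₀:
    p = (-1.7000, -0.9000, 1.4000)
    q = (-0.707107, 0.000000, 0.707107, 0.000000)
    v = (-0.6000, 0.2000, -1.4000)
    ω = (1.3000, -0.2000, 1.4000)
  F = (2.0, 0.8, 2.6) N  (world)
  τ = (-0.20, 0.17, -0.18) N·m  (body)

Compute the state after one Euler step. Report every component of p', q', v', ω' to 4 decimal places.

p' = (-1.7240, -0.8920, 1.3440)
q' = (-0.7038, 0.0014, 0.7094, -0.0382)
v' = (-0.5840, 0.2064, -1.3792)
ω' = (1.2305, -0.1501, 1.3562)

angular accel α = (-1.7367, 1.2478, -1.0960)
ω + α·dt = (1.2305, -0.1501, 1.3562)
2q̇ = q⊗(0,ω) = (0.1414214, 0.0707107, 0.1414214, -1.9091889)
updated quaternion q' = (-0.7038, 0.0014, 0.7094, -0.0382)
p' = p + v·dt = (-1.7240, -0.8920, 1.3440)
v + (F/m)dt = (-0.5840, 0.2064, -1.3792)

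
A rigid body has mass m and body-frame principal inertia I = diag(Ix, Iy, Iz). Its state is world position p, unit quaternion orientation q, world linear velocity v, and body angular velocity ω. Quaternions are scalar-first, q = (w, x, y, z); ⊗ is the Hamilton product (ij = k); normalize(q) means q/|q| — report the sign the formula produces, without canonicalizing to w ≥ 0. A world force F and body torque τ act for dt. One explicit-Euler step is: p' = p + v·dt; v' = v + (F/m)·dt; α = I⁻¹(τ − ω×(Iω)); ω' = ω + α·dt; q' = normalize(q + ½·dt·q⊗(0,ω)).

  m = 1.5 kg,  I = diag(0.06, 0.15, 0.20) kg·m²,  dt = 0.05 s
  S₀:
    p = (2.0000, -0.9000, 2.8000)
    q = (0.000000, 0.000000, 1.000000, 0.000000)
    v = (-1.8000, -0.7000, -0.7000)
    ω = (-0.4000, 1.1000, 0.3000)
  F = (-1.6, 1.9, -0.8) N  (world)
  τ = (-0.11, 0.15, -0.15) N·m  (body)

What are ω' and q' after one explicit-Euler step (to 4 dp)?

ω×(Iω) gyroscopic = (0.0165, 0.0168, -0.0396)
angular accel α = (-2.1083, 0.8880, -0.5520)
ω + α·dt = (-0.5054, 1.1444, 0.2724)
Hamilton product q⊗(0,ω) = (-1.1000000, 0.3000000, 0.0000000, 0.4000000)
q' = normalize(q + ½dt·q⊗(0,ω)) = (-0.0275, 0.0075, 0.9995, 0.0100)

ω' = (-0.5054, 1.1444, 0.2724)
q' = (-0.0275, 0.0075, 0.9995, 0.0100)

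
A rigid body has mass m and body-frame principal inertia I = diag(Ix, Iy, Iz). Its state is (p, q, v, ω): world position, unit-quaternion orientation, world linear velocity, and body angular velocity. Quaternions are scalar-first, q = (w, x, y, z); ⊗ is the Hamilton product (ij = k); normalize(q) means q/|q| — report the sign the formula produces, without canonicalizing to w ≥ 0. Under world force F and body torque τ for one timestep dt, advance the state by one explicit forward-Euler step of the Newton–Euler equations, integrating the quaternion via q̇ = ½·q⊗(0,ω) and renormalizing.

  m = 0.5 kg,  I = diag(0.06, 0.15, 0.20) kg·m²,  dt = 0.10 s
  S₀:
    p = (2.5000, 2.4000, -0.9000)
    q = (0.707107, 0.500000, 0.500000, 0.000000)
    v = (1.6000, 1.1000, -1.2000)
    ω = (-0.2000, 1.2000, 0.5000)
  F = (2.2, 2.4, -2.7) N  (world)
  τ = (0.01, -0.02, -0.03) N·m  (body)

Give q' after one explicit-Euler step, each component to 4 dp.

q' = (0.6806, 0.5043, 0.5288, 0.0526)

q⊗(0,ω) = (-0.5000000, 0.1085786, 0.5985284, 1.0535535)
q + ½dt·q⊗(0,ω), renormalized = (0.6806, 0.5043, 0.5288, 0.0526)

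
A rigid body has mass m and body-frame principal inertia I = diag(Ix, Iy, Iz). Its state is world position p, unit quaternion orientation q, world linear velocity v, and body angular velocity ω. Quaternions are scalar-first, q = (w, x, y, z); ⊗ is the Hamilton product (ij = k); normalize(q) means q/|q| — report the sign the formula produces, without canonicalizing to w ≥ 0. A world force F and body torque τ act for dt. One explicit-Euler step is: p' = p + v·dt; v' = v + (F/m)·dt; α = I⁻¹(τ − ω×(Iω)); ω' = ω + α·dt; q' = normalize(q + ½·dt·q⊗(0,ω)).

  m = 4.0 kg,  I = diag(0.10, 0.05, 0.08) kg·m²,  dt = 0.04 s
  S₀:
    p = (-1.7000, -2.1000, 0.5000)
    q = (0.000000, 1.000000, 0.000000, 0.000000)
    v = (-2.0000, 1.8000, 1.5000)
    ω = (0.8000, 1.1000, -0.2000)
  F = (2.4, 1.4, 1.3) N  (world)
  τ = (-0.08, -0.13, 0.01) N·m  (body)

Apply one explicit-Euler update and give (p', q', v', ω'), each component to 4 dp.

p' = (-1.7800, -2.0280, 0.5600)
q' = (-0.0160, 0.9996, 0.0040, 0.0220)
v' = (-1.9760, 1.8140, 1.5130)
ω' = (0.7706, 0.9986, -0.1730)

gyro term ω×Iω = (-0.0066, -0.0032, -0.0440)
α = I⁻¹(τ − ω×Iω) = (-0.7340, -2.5360, 0.6750)
new body rate ω' = (0.7706, 0.9986, -0.1730)
q⊗(0,ω) = (-0.8000000, 0.0000000, 0.2000000, 1.1000000)
q' = normalize(q + ½dt·q⊗(0,ω)) = (-0.0160, 0.9996, 0.0040, 0.0220)
a = (0.6000, 0.3500, 0.3250)
p' = p + v·dt = (-1.7800, -2.0280, 0.5600)
v + (F/m)dt = (-1.9760, 1.8140, 1.5130)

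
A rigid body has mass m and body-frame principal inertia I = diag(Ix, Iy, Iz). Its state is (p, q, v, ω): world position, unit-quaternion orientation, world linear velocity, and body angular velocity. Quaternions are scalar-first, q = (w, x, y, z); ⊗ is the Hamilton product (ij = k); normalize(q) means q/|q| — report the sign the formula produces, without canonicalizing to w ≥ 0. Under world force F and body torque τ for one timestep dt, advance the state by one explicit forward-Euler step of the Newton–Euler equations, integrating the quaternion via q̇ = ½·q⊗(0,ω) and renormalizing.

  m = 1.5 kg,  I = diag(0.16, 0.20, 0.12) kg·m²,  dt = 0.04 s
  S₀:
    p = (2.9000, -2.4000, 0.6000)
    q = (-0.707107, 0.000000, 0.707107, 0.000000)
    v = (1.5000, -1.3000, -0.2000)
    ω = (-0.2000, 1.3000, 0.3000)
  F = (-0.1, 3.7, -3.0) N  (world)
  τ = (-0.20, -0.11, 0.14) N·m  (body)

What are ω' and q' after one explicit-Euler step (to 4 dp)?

(τ − ω×Iω)/I = (-1.0550, -0.5380, 1.2533)
ω' = ω + α·dt = (-0.2422, 1.2785, 0.3501)
q⊗(0,ω) = (-0.9192391, 0.3535535, -0.9192391, -0.0707107)
updated quaternion q' = (-0.7252, 0.0071, 0.6885, -0.0014)

ω' = (-0.2422, 1.2785, 0.3501)
q' = (-0.7252, 0.0071, 0.6885, -0.0014)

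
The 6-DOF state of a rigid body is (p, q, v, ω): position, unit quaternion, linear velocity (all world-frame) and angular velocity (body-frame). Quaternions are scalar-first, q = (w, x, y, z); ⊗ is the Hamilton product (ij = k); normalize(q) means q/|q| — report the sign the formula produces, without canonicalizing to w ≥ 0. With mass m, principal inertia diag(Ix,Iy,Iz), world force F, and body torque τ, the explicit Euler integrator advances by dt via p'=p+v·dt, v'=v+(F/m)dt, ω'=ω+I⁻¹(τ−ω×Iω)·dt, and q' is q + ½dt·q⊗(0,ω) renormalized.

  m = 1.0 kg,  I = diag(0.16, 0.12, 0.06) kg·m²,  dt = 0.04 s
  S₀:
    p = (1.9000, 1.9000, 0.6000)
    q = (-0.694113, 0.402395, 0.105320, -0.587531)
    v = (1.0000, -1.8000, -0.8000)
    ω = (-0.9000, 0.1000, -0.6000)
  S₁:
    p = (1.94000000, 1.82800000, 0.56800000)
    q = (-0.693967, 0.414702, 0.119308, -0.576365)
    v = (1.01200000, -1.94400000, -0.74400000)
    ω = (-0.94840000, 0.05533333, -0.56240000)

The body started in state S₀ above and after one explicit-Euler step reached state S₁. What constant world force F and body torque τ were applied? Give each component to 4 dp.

F = (0.3000, -3.6000, 1.4000)
τ = (-0.1900, -0.0800, 0.0600)

rate change Δω = (-0.04840000, -0.04466667, 0.03760000)
I·α + gyro = (-0.1900, -0.0800, 0.0600)
Δv = v₁−v₀ = (0.01200000, -0.14400000, 0.05600000)
m·(v₁−v₀)/dt = (0.3000, -3.6000, 1.4000)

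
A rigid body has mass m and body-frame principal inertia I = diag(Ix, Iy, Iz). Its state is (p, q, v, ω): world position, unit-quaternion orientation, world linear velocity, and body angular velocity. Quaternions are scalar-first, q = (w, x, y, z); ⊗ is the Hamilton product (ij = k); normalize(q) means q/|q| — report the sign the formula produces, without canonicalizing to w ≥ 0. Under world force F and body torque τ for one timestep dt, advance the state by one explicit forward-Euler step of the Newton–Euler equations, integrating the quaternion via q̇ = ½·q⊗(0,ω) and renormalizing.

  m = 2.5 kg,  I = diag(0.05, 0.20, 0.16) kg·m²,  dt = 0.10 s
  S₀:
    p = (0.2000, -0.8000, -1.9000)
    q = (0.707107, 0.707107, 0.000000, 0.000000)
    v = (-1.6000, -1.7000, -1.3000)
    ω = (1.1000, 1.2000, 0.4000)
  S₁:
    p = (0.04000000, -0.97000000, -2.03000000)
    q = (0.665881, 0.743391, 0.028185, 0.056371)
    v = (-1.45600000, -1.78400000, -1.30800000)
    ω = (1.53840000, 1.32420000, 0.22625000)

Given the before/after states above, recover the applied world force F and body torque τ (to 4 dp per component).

ω₁ − ω₀ = (0.43840000, 0.12420000, -0.17375000)
applied torque τ = (0.2000, 0.2000, -0.0800)
Δv = v₁−v₀ = (0.14400000, -0.08400000, -0.00800000)
m·(v₁−v₀)/dt = (3.6000, -2.1000, -0.2000)

F = (3.6000, -2.1000, -0.2000)
τ = (0.2000, 0.2000, -0.0800)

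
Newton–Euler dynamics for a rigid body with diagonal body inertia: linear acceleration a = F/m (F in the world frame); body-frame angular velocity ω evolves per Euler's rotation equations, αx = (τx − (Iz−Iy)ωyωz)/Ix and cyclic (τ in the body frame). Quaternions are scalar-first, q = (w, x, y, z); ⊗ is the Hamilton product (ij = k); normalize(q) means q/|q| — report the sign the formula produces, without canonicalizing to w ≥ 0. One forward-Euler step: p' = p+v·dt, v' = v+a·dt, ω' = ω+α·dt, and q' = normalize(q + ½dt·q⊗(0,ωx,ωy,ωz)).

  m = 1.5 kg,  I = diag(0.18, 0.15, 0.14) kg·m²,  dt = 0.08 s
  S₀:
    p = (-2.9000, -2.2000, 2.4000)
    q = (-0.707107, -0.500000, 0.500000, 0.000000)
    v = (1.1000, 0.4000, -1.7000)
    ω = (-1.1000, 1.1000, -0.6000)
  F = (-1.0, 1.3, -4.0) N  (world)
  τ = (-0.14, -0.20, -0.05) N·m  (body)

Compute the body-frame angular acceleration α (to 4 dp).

gyro term ω×Iω = (0.0066, 0.0264, 0.0363)
α = I⁻¹(τ − ω×Iω) = (-0.8144, -1.5093, -0.6164)

α = (-0.8144, -1.5093, -0.6164)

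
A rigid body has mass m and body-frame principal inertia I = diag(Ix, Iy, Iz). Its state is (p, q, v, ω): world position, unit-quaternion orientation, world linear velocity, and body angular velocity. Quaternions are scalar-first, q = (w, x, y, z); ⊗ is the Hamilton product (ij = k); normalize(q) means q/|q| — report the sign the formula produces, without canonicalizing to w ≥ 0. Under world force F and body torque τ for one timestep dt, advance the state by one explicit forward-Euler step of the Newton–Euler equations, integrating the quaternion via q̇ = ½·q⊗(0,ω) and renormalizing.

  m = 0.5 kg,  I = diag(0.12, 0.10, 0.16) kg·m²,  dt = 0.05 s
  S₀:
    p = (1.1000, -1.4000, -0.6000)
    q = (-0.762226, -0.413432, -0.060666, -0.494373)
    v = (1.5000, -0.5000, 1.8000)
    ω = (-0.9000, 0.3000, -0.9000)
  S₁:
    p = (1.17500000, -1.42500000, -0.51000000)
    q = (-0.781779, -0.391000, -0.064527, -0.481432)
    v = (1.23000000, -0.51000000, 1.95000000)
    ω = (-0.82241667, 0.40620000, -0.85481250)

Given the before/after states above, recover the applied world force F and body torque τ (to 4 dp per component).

Δω = ω₁−ω₀ = (0.07758333, 0.10620000, 0.04518750)
gyro term ω₀×Iω₀ = (-0.0162, -0.0324, 0.0054)
I·α + gyro = (0.1700, 0.1800, 0.1500)
v₁ − v₀ = (-0.27000000, -0.01000000, 0.15000000)
applied force F = (-2.7000, -0.1000, 1.5000)

F = (-2.7000, -0.1000, 1.5000)
τ = (0.1700, 0.1800, 0.1500)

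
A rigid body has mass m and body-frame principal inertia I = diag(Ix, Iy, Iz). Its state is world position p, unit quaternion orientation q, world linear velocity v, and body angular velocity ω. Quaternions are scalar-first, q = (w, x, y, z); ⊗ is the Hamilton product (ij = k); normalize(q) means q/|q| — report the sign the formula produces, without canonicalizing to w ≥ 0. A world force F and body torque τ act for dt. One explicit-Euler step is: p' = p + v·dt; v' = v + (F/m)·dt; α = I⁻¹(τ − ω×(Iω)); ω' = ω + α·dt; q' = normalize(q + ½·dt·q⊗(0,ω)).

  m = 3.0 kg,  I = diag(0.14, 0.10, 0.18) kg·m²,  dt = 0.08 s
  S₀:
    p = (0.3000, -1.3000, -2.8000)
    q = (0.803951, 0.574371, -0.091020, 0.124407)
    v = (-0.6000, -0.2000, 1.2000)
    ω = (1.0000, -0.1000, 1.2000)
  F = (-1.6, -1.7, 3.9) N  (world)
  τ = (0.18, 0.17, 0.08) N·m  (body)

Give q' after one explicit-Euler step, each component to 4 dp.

Hamilton product q⊗(0,ω) = (-0.7327614, 0.7071677, -0.6452333, 0.9983241)
q' = normalize(q + ½dt·q⊗(0,ω)) = (0.7731, 0.6015, -0.1166, 0.1640)

q' = (0.7731, 0.6015, -0.1166, 0.1640)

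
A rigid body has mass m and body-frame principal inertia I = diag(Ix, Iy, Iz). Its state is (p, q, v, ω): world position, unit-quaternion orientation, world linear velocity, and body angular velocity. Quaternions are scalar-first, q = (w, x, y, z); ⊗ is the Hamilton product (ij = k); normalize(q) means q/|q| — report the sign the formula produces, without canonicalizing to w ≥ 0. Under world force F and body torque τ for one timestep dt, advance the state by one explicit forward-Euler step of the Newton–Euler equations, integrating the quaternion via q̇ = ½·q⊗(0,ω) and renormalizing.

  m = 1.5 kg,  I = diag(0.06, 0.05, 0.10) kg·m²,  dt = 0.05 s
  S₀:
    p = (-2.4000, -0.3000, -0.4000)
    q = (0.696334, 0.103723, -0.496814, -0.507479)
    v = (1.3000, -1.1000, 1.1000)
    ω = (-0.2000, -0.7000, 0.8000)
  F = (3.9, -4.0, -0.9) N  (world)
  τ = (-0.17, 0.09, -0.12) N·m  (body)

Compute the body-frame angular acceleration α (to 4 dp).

α = (-2.3667, 1.6720, -1.1860)

precession coupling ω×(Iω) = (-0.0280, 0.0064, -0.0014)
(τ − ω×Iω)/I = (-2.3667, 1.6720, -1.1860)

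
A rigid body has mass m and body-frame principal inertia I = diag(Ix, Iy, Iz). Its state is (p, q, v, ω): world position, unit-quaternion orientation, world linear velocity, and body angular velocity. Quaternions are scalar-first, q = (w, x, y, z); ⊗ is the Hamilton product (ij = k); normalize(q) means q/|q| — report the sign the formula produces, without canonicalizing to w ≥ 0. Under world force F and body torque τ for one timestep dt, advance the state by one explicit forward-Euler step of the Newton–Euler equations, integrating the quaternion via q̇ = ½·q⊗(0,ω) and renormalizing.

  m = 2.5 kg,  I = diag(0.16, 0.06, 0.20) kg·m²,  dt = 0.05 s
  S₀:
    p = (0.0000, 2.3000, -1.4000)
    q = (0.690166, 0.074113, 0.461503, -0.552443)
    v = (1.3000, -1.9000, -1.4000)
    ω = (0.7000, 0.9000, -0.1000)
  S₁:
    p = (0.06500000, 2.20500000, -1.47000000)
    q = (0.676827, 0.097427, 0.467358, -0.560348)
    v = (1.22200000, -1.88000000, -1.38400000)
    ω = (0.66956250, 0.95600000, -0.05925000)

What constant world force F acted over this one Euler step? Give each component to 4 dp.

v₁ − v₀ = (-0.07800000, 0.02000000, 0.01600000)
F = m·Δv/dt = (-3.9000, 1.0000, 0.8000)

F = (-3.9000, 1.0000, 0.8000)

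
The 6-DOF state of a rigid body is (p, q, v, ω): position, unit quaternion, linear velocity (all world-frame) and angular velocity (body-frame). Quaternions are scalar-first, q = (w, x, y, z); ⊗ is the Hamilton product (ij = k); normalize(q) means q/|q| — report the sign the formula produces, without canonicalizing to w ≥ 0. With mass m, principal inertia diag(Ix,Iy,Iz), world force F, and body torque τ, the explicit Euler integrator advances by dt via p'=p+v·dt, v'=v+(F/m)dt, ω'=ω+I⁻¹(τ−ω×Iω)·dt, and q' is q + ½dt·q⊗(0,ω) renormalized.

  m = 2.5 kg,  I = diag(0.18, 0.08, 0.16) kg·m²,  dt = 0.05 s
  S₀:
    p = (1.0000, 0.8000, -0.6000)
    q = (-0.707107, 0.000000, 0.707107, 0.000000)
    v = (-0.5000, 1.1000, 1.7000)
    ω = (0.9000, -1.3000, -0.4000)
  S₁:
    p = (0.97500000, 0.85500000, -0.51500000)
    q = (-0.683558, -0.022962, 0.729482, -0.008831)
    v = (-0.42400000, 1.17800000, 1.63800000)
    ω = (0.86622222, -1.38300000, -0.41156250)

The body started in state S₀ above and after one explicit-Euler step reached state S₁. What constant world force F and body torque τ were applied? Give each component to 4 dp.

v₁ − v₀ = (0.07600000, 0.07800000, -0.06200000)
m·(v₁−v₀)/dt = (3.8000, 3.9000, -3.1000)
Δω = ω₁−ω₀ = (-0.03377778, -0.08300000, -0.01156250)
ω₀×(Iω₀) = (0.0416, -0.0072, 0.1170)
τ = I·(Δω/dt) + ω₀×(Iω₀) = (-0.0800, -0.1400, 0.0800)

F = (3.8000, 3.9000, -3.1000)
τ = (-0.0800, -0.1400, 0.0800)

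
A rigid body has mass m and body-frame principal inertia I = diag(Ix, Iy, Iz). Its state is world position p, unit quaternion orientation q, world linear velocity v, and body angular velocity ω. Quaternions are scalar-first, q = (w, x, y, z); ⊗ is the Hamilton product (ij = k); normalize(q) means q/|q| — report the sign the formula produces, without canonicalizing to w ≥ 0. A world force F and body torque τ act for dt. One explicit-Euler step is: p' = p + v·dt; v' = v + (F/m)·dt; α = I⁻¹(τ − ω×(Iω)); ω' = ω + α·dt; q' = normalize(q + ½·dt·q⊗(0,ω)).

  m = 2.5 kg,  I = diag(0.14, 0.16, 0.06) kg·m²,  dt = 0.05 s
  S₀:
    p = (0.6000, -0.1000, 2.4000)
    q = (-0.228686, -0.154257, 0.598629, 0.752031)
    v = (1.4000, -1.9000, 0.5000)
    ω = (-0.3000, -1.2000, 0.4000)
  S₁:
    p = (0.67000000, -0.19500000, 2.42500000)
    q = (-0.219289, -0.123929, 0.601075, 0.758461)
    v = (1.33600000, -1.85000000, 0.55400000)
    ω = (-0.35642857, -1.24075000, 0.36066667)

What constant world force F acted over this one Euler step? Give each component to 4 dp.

v₁ − v₀ = (-0.06400000, 0.05000000, 0.05400000)
applied force F = (-3.2000, 2.5000, 2.7000)

F = (-3.2000, 2.5000, 2.7000)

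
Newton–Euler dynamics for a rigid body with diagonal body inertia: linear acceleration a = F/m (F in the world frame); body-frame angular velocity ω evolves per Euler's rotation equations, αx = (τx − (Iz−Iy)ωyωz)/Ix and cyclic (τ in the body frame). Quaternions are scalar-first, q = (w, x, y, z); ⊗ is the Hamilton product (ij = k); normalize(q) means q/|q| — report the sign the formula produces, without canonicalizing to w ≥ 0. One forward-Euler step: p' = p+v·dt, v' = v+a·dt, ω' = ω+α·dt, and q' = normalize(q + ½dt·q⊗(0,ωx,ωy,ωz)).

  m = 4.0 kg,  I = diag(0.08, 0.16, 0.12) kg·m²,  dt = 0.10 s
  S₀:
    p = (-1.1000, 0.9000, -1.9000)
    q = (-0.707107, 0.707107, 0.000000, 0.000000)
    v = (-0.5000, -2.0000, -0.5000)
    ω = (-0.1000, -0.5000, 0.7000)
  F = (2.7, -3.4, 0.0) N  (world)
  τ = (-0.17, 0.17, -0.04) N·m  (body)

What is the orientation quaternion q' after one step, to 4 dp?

q' = (-0.7029, 0.7100, -0.0071, -0.0424)

2q̇ = q⊗(0,ω) = (0.0707107, 0.0707107, -0.1414214, -0.8485284)
q' = normalize(q + ½dt·q⊗(0,ω)) = (-0.7029, 0.7100, -0.0071, -0.0424)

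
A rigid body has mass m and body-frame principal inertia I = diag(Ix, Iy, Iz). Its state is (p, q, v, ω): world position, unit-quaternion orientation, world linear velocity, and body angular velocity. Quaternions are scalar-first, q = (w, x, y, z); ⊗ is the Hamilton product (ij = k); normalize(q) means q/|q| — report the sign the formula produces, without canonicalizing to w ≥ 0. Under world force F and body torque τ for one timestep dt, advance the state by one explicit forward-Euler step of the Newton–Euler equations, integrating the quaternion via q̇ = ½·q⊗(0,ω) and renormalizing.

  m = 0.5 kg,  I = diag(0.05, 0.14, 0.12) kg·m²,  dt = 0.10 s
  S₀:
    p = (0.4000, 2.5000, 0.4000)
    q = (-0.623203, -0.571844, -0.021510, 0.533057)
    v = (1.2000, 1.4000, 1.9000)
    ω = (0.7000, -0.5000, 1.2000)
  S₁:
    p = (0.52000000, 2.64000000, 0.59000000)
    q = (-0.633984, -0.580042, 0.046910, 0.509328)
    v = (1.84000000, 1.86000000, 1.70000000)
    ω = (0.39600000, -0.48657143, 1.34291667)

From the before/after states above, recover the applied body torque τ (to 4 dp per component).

ω₁ − ω₀ = (-0.30400000, 0.01342857, 0.14291667)
ω₀×(Iω₀) = (0.0120, -0.0588, -0.0315)
τ = I·(Δω/dt) + ω₀×(Iω₀) = (-0.1400, -0.0400, 0.1400)

τ = (-0.1400, -0.0400, 0.1400)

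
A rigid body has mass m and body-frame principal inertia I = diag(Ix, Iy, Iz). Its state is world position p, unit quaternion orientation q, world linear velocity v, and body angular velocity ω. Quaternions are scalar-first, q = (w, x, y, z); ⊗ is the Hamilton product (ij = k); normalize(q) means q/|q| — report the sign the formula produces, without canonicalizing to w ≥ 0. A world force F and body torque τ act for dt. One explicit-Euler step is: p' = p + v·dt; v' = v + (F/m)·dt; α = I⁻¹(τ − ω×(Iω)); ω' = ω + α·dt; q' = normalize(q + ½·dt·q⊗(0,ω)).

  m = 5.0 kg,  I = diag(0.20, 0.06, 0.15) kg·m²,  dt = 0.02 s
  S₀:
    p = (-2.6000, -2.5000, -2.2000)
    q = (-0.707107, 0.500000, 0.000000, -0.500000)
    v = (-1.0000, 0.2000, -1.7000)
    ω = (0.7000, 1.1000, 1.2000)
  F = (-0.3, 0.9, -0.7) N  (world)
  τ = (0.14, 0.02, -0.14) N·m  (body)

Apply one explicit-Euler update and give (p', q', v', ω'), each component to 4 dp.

(τ − ω×Iω)/I = (0.1060, -0.3667, -0.2147)
new body rate ω' = (0.7021, 1.0927, 1.1957)
Hamilton product q⊗(0,ω) = (0.2500000, 0.0550251, -1.7278177, -0.2985284)
q' = normalize(q + ½dt·q⊗(0,ω)) = (-0.7045, 0.5005, -0.0173, -0.5029)
p + v·dt = (-2.6200, -2.4960, -2.2340)
new velocity v' = (-1.0012, 0.2036, -1.7028)

p' = (-2.6200, -2.4960, -2.2340)
q' = (-0.7045, 0.5005, -0.0173, -0.5029)
v' = (-1.0012, 0.2036, -1.7028)
ω' = (0.7021, 1.0927, 1.1957)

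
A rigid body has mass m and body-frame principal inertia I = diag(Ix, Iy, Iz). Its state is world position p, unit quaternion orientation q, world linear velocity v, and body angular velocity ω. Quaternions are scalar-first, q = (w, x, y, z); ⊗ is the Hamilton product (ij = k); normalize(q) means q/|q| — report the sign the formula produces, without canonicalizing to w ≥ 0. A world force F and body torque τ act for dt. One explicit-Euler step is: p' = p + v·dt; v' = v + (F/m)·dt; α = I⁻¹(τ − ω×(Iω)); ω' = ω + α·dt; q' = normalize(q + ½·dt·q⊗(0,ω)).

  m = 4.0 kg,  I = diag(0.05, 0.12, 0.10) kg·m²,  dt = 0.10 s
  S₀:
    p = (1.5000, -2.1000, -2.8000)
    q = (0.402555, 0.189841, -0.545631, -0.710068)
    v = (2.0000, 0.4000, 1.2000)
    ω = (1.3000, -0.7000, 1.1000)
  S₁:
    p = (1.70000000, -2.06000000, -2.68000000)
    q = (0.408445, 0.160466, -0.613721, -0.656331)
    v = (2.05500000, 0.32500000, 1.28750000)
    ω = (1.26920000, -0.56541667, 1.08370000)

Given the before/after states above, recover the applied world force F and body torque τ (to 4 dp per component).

v₁ − v₀ = (0.05500000, -0.07500000, 0.08750000)
m·(v₁−v₀)/dt = (2.2000, -3.0000, 3.5000)
rate change Δω = (-0.03080000, 0.13458333, -0.01630000)
precession coupling = (0.0154, -0.0715, -0.0637)
τ = I·(Δω/dt) + ω₀×(Iω₀) = (0.0000, 0.0900, -0.0800)

F = (2.2000, -3.0000, 3.5000)
τ = (0.0000, 0.0900, -0.0800)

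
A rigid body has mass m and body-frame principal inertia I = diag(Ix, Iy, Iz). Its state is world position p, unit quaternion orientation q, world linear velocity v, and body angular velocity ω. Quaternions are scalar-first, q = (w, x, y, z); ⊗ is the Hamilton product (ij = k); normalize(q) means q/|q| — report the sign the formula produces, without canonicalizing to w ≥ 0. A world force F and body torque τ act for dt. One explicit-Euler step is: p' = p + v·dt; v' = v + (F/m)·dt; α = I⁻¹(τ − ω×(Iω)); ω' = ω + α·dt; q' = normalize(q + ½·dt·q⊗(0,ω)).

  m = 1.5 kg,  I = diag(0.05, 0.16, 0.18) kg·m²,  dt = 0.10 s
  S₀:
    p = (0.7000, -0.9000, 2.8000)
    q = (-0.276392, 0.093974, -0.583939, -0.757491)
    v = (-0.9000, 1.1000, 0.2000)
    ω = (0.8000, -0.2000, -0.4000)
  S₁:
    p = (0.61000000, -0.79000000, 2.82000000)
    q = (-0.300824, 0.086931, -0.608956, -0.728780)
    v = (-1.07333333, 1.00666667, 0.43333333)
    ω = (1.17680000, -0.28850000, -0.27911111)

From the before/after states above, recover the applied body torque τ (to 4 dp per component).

ω₁ − ω₀ = (0.37680000, -0.08850000, 0.12088889)
gyro term ω₀×Iω₀ = (0.0016, 0.0416, -0.0176)
applied torque τ = (0.1900, -0.1000, 0.2000)

τ = (0.1900, -0.1000, 0.2000)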